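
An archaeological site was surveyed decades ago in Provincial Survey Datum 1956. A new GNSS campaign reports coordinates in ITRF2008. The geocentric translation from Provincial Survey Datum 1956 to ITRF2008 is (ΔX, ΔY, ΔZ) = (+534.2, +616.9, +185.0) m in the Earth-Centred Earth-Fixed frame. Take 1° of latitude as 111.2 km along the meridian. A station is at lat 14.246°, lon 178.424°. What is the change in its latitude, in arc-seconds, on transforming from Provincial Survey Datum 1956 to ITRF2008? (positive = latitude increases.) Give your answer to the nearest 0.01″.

sin φ = 0.246086, cos φ = 0.969248, sin λ = 0.027503, cos λ = -0.999622.
North component: ΔN = −sin φ cos λ·ΔX − sin φ sin λ·ΔY + cos φ·ΔZ = −(0.246086)(-0.999622)(534.2) − (0.246086)(0.027503)(616.9) + (0.969248)(185.0) = 306.54 m.
1° of latitude spans 111200 m, so Δφ = 306.54 / 111200 × 3600 = 9.924″.

Δφ = 9.92″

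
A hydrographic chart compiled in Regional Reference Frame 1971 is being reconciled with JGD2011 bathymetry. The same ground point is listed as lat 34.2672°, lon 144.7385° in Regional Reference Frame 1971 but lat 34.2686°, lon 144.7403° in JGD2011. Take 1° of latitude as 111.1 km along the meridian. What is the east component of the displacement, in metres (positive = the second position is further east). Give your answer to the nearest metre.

ΔE = 165 m

Δφ = 34.2686° − 34.2672° = +0.0014°; Δλ = 144.7403° − 144.7385° = +0.0018°.
ΔN = Δφ × 111100 = 155.5 m; ΔE = Δλ × 111100 × cos(34.2672°) = +0.0018 × 111100 × 0.826421 = 165.3 m.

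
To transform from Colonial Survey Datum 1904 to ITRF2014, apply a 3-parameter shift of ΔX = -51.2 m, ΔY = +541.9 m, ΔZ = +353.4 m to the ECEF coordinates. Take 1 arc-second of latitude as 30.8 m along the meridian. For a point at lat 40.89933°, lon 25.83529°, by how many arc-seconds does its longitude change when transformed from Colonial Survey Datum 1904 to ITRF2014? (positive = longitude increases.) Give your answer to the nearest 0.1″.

Δλ = 21.9″

sin φ = 0.654732, cos φ = 0.755861, sin λ = 0.435786, cos λ = 0.900051.
East component: ΔE = −sin λ·ΔX + cos λ·ΔY = −(0.435786)(-51.2) + (0.900051)(541.9) = 510.05 m.
1° of latitude spans 3600 × 30.80 = 110880 m; at latitude φ, 1° of longitude spans that × cos φ = 83809.9 m, so Δλ = 510.05 / 83809.9 × 3600 = 21.909″.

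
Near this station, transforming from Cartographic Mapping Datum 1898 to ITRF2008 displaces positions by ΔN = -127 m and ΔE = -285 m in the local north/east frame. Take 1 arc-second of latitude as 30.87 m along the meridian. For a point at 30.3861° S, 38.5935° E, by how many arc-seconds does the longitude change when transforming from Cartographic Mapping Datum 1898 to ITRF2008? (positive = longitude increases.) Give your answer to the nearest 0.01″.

At latitude -30.3861°, cos φ = 0.862636.
1″ of longitude at this latitude = 30.87 × cos φ = 26.6296 m, so Δλ = -285.0 / 26.6296 = -10.702″.

Δλ = -10.70″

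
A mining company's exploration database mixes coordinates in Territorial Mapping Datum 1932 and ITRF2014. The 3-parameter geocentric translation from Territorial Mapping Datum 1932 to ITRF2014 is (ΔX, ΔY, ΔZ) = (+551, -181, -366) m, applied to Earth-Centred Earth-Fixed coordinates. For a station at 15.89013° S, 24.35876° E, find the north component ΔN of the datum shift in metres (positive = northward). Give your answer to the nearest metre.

ΔN = -235 m

At φ = -15.89013°, λ = 24.35876°: sin φ = -0.273794, cos φ = 0.961788, sin λ = 0.412449, cos λ = 0.910981.
ΔN = −sin φ cos λ·ΔX − sin φ sin λ·ΔY + cos φ·ΔZ = −(-0.273794)(0.910981)(551) − (-0.273794)(0.412449)(-181) + (0.961788)(-366) = -235.02 m.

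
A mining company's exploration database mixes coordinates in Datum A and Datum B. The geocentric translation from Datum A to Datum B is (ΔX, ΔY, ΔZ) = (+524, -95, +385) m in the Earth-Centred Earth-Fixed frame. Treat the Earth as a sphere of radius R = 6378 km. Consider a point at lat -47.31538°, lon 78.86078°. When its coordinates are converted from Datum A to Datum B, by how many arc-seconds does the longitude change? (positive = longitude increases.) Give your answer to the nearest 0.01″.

sin φ = -0.735097, cos φ = 0.677962, sin λ = 0.981161, cos λ = 0.193194.
East component: ΔE = −sin λ·ΔX + cos λ·ΔY = −(0.981161)(524) + (0.193194)(-95) = -532.48 m.
1° of latitude spans πR/180 = 111317 m; at latitude φ, 1° of longitude spans that × cos φ = 75468.8 m, so Δλ = -532.48 / 75468.8 × 3600 = -25.400″.

Δλ = -25.40″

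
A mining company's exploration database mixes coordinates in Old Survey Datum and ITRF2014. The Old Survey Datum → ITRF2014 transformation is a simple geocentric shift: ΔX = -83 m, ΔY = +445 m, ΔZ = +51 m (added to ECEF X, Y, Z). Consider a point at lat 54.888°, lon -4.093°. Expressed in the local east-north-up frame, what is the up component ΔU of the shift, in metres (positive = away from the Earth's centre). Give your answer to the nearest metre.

ΔU = -24 m

At φ = 54.888°, λ = -4.093°: sin φ = 0.818029, cos φ = 0.575177, sin λ = -0.071376, cos λ = 0.997450.
ΔU = cos φ cos λ·ΔX + cos φ sin λ·ΔY + sin φ·ΔZ = (0.575177)(0.997450)(-83) + (0.575177)(-0.071376)(445) + (0.818029)(51) = -24.17 m.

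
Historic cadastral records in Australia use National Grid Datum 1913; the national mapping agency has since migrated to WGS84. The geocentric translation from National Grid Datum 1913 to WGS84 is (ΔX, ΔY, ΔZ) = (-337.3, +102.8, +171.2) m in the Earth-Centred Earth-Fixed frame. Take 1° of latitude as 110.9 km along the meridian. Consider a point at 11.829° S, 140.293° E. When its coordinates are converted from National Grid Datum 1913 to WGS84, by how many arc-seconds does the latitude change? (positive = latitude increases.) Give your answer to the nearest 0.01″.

Δφ = 7.60″

sin φ = -0.204991, cos φ = 0.978764, sin λ = 0.638862, cos λ = -0.769322.
North component: ΔN = −sin φ cos λ·ΔX − sin φ sin λ·ΔY + cos φ·ΔZ = −(-0.204991)(-0.769322)(-337.3) − (-0.204991)(0.638862)(102.8) + (0.978764)(171.2) = 234.22 m.
1° of latitude spans 110900 m, so Δφ = 234.22 / 110900 × 3600 = 7.603″.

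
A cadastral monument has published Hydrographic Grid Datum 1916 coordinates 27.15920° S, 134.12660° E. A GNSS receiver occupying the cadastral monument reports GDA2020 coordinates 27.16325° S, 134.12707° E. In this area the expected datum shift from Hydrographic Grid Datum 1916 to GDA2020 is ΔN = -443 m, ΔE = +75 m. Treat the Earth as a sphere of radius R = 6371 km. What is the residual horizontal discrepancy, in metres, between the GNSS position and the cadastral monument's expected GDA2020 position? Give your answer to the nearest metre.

Observed coordinate differences: Δφ = -0.00405°, Δλ = +0.00047°.
Converting to metres (1° lat = 111195 m, cos φ = 0.889742): observed ΔN = -450.3 m, observed ΔE = 46.5 m.
Subtracting the expected shift leaves a residual of -450.3 − (-443) = -7.3 m north and 46.5 − (75) = -28.5 m east.
Residual distance = √((-7.3)² + (-28.5)²) = 29.4 m.

29 m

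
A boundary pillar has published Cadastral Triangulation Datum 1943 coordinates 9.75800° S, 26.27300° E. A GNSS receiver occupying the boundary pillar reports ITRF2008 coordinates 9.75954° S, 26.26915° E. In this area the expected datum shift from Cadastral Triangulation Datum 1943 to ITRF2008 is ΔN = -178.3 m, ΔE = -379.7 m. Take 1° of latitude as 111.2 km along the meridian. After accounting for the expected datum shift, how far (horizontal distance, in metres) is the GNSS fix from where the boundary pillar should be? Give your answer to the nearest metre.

Observed coordinate differences: Δφ = -0.00154°, Δλ = -0.00385°.
Converting to metres (1° lat = 111200 m, cos φ = 0.985532): observed ΔN = -171.2 m, observed ΔE = -421.9 m.
Subtracting the expected shift leaves a residual of -171.2 − (-178.3) = 7.1 m north and -421.9 − (-379.7) = -42.2 m east.
Residual distance = √(7.1² + (-42.2)²) = 42.8 m.

43 m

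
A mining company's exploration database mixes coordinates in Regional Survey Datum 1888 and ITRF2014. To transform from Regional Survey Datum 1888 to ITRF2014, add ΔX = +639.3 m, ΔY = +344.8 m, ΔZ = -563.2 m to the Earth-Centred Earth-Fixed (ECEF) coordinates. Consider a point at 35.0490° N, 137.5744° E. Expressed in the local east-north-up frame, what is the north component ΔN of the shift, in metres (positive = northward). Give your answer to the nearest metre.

ΔN = -324 m

The local north axis is (−sin φ cos λ, −sin φ sin λ, cos φ), giving ΔN = 271.002 − 133.584 − 461.070 = -323.65 m.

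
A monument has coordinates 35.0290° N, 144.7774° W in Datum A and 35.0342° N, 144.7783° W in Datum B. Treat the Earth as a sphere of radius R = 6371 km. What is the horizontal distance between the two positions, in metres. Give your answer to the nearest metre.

584 m

Δφ = 35.0342° − 35.0290° = +0.0052°; Δλ = -144.7783° − -144.7774° = -0.0009°.
1° along a meridian = πR/180 = 111195 m.
ΔN = Δφ × 111195 = 578.2 m; ΔE = Δλ × 111195 × cos(35.0290°) = -0.0009 × 111195 × 0.818862 = -81.9 m.
Distance = √(ΔE² + ΔN²) = √((-81.9)² + 578.2²) = 584.0 m.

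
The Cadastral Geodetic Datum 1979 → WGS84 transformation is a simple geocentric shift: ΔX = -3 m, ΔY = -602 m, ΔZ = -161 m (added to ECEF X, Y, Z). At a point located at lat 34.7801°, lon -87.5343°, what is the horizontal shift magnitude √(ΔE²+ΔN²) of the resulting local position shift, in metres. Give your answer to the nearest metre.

476 m

The local east axis at (φ, λ) is (−sin λ, cos λ, 0), so ΔE = −sin(-87.5343°)·(-3) + cos(-87.5343°)·(-602) = -28.90 m.
The local north axis is (−sin φ cos λ, −sin φ sin λ, cos φ), giving ΔN = 0.074 − 343.080 − 132.237 = -475.24 m.
Horizontal magnitude = √(ΔE² + ΔN²) = √((-28.90)² + (-475.24)²) = 476.12 m.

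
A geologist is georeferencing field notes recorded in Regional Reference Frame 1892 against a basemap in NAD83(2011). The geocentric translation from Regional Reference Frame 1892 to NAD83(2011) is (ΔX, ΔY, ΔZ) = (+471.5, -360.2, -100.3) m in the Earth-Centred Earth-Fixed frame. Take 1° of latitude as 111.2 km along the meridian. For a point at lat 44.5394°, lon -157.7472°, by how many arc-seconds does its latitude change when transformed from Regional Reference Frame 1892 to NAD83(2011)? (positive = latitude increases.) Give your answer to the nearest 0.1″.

sin φ = 0.701400, cos φ = 0.712768, sin λ = -0.378694, cos λ = -0.925522.
North component: ΔN = −sin φ cos λ·ΔX − sin φ sin λ·ΔY + cos φ·ΔZ = −(0.701400)(-0.925522)(471.5) − (0.701400)(-0.378694)(-360.2) + (0.712768)(-100.3) = 138.91 m.
1° of latitude spans 111200 m, so Δφ = 138.91 / 111200 × 3600 = 4.497″.

Δφ = 4.5″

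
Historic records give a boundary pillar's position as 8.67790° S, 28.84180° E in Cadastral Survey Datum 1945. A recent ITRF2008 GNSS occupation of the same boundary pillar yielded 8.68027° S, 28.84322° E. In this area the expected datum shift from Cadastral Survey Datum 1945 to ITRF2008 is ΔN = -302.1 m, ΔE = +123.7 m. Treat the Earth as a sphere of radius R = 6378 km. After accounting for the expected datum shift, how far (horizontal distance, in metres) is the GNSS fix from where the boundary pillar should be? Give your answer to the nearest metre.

50 m

Observed coordinate differences: Δφ = -0.00237°, Δλ = +0.00142°.
Converting to metres (1° lat = 111317 m, cos φ = 0.988552): observed ΔN = -263.8 m, observed ΔE = 156.3 m.
Subtracting the expected shift leaves a residual of -263.8 − (-302.1) = 38.3 m north and 156.3 − (123.7) = 32.6 m east.
Residual distance = √(38.3² + 32.6²) = 50.3 m.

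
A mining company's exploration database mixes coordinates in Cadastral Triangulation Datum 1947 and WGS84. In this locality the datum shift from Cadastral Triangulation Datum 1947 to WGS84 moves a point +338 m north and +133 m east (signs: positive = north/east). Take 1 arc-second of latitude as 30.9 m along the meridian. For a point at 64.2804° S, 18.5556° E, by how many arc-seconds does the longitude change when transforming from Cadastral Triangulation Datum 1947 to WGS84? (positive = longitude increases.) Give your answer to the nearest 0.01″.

Δλ = 9.92″

At latitude -64.2804°, cos φ = 0.433967.
1″ of longitude at this latitude = 30.90 × cos φ = 13.4096 m, so Δλ = 133.0 / 13.4096 = 9.918″.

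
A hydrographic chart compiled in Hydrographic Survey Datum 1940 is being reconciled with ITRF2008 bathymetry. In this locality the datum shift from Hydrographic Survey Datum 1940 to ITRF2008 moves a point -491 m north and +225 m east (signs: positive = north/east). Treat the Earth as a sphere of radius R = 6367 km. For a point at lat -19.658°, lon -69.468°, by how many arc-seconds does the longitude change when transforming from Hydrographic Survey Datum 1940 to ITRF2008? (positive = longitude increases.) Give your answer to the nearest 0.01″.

At latitude -19.658°, cos φ = 0.941717.
One radian of longitude at latitude φ spans R cos φ, so Δλ = ΔE / (R cos φ) = 225.0 / (6367000 × 0.941717) = 3.7526e-05 rad = 7.740″.

Δλ = 7.74″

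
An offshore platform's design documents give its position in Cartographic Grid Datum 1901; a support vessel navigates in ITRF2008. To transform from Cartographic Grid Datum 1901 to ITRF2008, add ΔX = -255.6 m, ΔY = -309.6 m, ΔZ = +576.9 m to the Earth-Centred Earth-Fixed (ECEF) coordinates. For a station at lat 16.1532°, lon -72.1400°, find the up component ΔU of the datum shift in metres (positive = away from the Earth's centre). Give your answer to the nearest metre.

ΔU = 368 m

The local up (radial) axis is (cos φ cos λ, cos φ sin λ, sin φ), giving ΔU = -75.296 + 283.046 + 160.497 = 368.25 m.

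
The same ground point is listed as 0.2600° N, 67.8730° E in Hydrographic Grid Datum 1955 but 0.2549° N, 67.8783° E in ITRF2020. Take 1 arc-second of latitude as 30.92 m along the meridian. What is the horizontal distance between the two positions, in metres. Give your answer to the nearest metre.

Δφ = 0.2549° − 0.2600° = -0.0051°; Δλ = 67.8783° − 67.8730° = +0.0053°.
1° of latitude = 3600 × 30.92 = 111312 m.
ΔN = Δφ × 111312 = -567.7 m; ΔE = Δλ × 111312 × cos(0.2600°) = +0.0053 × 111312 × 0.999990 = 589.9 m.
Distance = √(ΔE² + ΔN²) = √(589.9² + (-567.7)²) = 818.7 m.

819 m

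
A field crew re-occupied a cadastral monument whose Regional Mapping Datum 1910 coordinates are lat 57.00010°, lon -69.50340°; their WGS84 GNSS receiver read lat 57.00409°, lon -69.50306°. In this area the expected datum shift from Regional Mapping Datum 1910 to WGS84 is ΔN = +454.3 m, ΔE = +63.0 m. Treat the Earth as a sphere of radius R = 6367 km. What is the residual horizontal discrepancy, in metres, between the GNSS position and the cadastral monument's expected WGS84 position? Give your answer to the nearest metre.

Observed coordinate differences: Δφ = +0.00399°, Δλ = +0.00034°.
Converting to metres (1° lat = 111125 m, cos φ = 0.544638): observed ΔN = 443.4 m, observed ΔE = 20.6 m.
Subtracting the expected shift leaves a residual of 443.4 − (454.3) = -10.9 m north and 20.6 − (63.0) = -42.4 m east.
Residual distance = √((-10.9)² + (-42.4)²) = 43.8 m.

44 m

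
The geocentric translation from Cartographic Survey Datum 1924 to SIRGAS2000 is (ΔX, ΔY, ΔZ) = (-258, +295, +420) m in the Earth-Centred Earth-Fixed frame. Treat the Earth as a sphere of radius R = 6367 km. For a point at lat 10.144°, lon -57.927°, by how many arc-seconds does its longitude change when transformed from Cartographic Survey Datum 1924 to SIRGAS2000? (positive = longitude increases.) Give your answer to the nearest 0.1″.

sin φ = 0.176123, cos φ = 0.984368, sin λ = -0.847372, cos λ = 0.530999.
East component: ΔE = −sin λ·ΔX + cos λ·ΔY = −(-0.847372)(-258) + (0.530999)(295) = -61.98 m.
1° of latitude spans πR/180 = 111125 m; at latitude φ, 1° of longitude spans that × cos φ = 109388.0 m, so Δλ = -61.98 / 109388.0 × 3600 = -2.040″.

Δλ = -2.0″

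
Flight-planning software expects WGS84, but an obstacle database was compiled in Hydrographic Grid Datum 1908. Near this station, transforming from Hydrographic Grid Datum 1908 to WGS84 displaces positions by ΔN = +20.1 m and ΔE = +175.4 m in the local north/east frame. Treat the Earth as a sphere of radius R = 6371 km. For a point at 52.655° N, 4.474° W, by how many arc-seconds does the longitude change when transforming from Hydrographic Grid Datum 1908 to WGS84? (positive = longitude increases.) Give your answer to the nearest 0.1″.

At latitude 52.655°, cos φ = 0.606613.
One radian of longitude at latitude φ spans R cos φ, so Δλ = ΔE / (R cos φ) = 175.4 / (6371000 × 0.606613) = 4.5385e-05 rad = 9.361″.

Δλ = 9.4″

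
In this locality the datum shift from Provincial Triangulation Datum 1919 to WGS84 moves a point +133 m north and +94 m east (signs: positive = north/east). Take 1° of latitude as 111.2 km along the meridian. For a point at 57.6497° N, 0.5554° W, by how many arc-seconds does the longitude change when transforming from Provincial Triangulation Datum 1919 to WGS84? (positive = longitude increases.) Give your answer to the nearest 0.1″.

At latitude 57.6497°, cos φ = 0.535094.
1° of longitude at this latitude = 111.2 × cos φ = 59.50 km, so Δλ = 94.0 / 59502.5 = 0.0015798° = 5.687″.

Δλ = 5.7″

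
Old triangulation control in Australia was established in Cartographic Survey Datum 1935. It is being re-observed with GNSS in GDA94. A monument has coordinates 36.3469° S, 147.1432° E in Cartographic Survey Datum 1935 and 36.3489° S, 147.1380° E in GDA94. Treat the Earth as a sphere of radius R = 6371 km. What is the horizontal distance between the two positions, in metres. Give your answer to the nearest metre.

516 m

Δφ = -36.3489° − -36.3469° = -0.0020°; Δλ = 147.1380° − 147.1432° = -0.0052°.
1° along a meridian = πR/180 = 111195 m.
ΔN = Δφ × 111195 = -222.4 m; ΔE = Δλ × 111195 × cos(-36.3469°) = -0.0052 × 111195 × 0.805443 = -465.7 m.
Distance = √(ΔE² + ΔN²) = √((-465.7)² + (-222.4)²) = 516.1 m.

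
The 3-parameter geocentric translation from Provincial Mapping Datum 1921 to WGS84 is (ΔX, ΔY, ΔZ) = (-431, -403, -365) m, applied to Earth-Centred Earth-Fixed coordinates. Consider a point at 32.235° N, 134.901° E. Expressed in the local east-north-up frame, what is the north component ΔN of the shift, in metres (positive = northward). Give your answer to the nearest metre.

At φ = 32.235°, λ = 134.901°: sin φ = 0.533393, cos φ = 0.845867, sin λ = 0.708328, cos λ = -0.705884.
ΔN = −sin φ cos λ·ΔX − sin φ sin λ·ΔY + cos φ·ΔZ = −(0.533393)(-0.705884)(-431) − (0.533393)(0.708328)(-403) + (0.845867)(-365) = -318.76 m.

ΔN = -319 m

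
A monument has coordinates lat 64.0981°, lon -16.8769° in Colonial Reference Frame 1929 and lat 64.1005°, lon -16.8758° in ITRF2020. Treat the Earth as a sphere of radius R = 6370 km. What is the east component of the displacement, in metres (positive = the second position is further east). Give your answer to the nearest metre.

Δφ = 64.1005° − 64.0981° = +0.0024°; Δλ = -16.8758° − -16.8769° = +0.0011°.
1° along a meridian = πR/180 = 111177 m.
ΔN = Δφ × 111177 = 266.8 m; ΔE = Δλ × 111177 × cos(64.0981°) = +0.0011 × 111177 × 0.436832 = 53.4 m.

ΔE = 53 m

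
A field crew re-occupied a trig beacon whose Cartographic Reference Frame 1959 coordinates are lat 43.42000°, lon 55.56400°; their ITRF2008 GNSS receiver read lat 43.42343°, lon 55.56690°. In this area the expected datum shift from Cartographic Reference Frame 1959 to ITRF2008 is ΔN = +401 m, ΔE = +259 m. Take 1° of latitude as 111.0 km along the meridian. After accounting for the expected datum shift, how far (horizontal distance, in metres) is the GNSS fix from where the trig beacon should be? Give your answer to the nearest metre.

32 m

Observed coordinate differences: Δφ = +0.00343°, Δλ = +0.00290°.
Converting to metres (1° lat = 111000 m, cos φ = 0.726335): observed ΔN = 380.7 m, observed ΔE = 233.8 m.
Subtracting the expected shift leaves a residual of 380.7 − (401) = -20.3 m north and 233.8 − (259) = -25.2 m east.
Residual distance = √((-20.3)² + (-25.2)²) = 32.3 m.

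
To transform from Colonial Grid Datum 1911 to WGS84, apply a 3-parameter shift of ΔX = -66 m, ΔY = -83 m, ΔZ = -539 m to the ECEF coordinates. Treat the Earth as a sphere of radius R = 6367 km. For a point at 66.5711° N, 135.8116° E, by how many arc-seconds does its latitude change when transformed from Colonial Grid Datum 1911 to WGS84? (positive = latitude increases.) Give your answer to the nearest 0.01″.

Δφ = -6.63″

sin φ = 0.917554, cos φ = 0.397611, sin λ = 0.697020, cos λ = -0.717052.
North component: ΔN = −sin φ cos λ·ΔX − sin φ sin λ·ΔY + cos φ·ΔZ = −(0.917554)(-0.717052)(-66) − (0.917554)(0.697020)(-83) + (0.397611)(-539) = -204.65 m.
1° of latitude spans πR/180 = 111125 m, so Δφ = -204.65 / 111125 × 3600 = -6.630″.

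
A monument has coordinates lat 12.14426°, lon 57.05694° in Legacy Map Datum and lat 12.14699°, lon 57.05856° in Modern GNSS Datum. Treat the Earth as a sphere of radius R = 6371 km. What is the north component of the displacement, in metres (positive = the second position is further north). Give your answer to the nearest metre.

ΔN = 304 m

Δφ = 12.14699° − 12.14426° = +0.00273°; Δλ = 57.05856° − 57.05694° = +0.00162°.
1° along a meridian = πR/180 = 111195 m.
ΔN = Δφ × 111195 = 303.6 m; ΔE = Δλ × 111195 × cos(12.14426°) = +0.00162 × 111195 × 0.977621 = 176.1 m.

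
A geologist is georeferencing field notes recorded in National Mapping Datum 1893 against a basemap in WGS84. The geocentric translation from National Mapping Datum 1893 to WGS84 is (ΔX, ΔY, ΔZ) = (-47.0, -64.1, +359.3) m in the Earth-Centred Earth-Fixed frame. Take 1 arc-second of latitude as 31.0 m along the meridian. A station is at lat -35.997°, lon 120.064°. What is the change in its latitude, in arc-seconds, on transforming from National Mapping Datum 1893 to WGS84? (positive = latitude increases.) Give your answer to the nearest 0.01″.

Δφ = 8.77″

sin φ = -0.587743, cos φ = 0.809048, sin λ = 0.865466, cos λ = -0.500967.
North component: ΔN = −sin φ cos λ·ΔX − sin φ sin λ·ΔY + cos φ·ΔZ = −(-0.587743)(-0.500967)(-47.0) − (-0.587743)(0.865466)(-64.1) + (0.809048)(359.3) = 271.92 m.
1° of latitude spans 3600 × 31.00 = 111600 m, so Δφ = 271.92 / 111600 × 3600 = 8.772″.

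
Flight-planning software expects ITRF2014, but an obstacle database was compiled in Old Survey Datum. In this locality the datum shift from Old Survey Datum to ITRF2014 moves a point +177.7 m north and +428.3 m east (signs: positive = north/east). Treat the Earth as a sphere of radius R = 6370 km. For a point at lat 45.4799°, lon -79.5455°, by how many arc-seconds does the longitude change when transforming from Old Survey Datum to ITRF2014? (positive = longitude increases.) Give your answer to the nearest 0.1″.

At latitude 45.4799°, cos φ = 0.701159.
One radian of longitude at latitude φ spans R cos φ, so Δλ = ΔE / (R cos φ) = 428.3 / (6370000 × 0.701159) = 9.5894e-05 rad = 19.780″.

Δλ = 19.8″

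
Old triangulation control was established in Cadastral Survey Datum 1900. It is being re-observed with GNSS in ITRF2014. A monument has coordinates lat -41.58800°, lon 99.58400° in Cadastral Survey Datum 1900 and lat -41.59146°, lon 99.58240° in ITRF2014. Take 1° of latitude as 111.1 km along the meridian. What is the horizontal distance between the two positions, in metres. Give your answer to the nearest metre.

407 m

Δφ = -41.59146° − -41.58800° = -0.00346°; Δλ = 99.58240° − 99.58400° = -0.00160°.
ΔN = Δφ × 111100 = -384.4 m; ΔE = Δλ × 111100 × cos(-41.58800°) = -0.00160 × 111100 × 0.747937 = -133.0 m.
Distance = √(ΔE² + ΔN²) = √((-133.0)² + (-384.4)²) = 406.7 m.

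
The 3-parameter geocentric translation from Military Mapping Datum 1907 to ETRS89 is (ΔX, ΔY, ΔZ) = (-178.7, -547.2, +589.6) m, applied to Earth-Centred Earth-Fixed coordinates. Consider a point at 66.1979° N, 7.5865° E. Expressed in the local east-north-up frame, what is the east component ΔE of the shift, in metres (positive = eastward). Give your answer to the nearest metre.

At φ = 66.1979°, λ = 7.5865°: sin φ = 0.914945, cos φ = 0.403579, sin λ = 0.132023, cos λ = 0.991247.
ΔE = −sin λ·ΔX + cos λ·ΔY = −(0.132023)·(-178.7) + (0.991247)·(-547.2) = -518.82 m.

ΔE = -519 m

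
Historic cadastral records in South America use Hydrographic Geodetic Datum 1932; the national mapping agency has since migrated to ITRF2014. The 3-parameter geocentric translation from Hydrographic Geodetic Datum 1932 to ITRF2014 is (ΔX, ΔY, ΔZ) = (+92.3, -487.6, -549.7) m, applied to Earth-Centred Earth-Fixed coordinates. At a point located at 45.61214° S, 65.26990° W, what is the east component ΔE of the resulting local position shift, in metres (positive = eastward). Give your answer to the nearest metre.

At φ = -45.61214°, λ = -65.26990°: sin φ = -0.714621, cos φ = 0.699512, sin λ = -0.908289, cos λ = 0.418344.
ΔE = −sin λ·ΔX + cos λ·ΔY = −(-0.908289)·(92.3) + (0.418344)·(-487.6) = -120.15 m.

ΔE = -120 m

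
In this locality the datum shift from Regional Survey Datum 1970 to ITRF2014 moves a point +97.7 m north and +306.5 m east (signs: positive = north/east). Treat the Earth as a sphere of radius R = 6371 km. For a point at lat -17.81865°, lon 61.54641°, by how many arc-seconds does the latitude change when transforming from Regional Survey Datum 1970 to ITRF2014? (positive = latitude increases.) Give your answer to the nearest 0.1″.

Δφ = 3.2″

On a sphere of radius R, 1 rad of latitude = R, so Δφ = ΔN / R = 97.7 / 6371000 = 1.5335e-05 rad = 3.163″.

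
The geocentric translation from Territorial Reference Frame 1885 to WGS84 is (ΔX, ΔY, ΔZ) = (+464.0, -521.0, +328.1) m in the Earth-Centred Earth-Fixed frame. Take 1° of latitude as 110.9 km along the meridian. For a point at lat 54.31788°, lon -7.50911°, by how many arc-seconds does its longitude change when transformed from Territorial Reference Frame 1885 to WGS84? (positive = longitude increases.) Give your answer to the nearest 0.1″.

Δλ = -25.4″

sin φ = 0.812266, cos φ = 0.583288, sin λ = -0.130684, cos λ = 0.991424.
East component: ΔE = −sin λ·ΔX + cos λ·ΔY = −(-0.130684)(464.0) + (0.991424)(-521.0) = -455.89 m.
1° of latitude spans 110900 m; at latitude φ, 1° of longitude spans that × cos φ = 64686.6 m, so Δλ = -455.89 / 64686.6 × 3600 = -25.372″.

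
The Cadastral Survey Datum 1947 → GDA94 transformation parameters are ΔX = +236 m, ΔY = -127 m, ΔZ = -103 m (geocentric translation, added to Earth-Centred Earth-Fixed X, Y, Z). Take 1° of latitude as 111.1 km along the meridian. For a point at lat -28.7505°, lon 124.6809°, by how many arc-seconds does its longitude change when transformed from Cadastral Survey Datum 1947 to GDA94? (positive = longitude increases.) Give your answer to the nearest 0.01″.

Δλ = -4.50″

sin φ = -0.480996, cos φ = 0.876723, sin λ = 0.822334, cos λ = -0.569005.
East component: ΔE = −sin λ·ΔX + cos λ·ΔY = −(0.822334)(236) + (-0.569005)(-127) = -121.81 m.
1° of latitude spans 111100 m; at latitude φ, 1° of longitude spans that × cos φ = 97403.9 m, so Δλ = -121.81 / 97403.9 × 3600 = -4.502″.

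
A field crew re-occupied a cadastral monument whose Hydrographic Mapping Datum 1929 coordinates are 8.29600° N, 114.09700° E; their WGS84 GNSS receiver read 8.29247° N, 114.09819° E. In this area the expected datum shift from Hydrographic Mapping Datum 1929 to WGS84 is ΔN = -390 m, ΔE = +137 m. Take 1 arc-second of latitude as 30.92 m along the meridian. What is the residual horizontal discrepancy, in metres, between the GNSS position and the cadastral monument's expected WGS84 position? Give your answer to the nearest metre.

Observed coordinate differences: Δφ = -0.00353°, Δλ = +0.00119°.
Converting to metres (1° lat = 111312 m, cos φ = 0.989536): observed ΔN = -392.9 m, observed ΔE = 131.1 m.
Subtracting the expected shift leaves a residual of -392.9 − (-390) = -2.9 m north and 131.1 − (137) = -5.9 m east.
Residual distance = √((-2.9)² + (-5.9)²) = 6.6 m.

7 m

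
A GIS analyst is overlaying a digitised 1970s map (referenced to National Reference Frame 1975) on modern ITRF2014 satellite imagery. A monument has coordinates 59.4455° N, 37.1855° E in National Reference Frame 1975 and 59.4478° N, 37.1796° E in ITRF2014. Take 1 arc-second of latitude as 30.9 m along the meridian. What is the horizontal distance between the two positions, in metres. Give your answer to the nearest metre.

Δφ = 59.4478° − 59.4455° = +0.0023°; Δλ = 37.1796° − 37.1855° = -0.0059°.
1° of latitude = 3600 × 30.90 = 111240 m.
ΔN = Δφ × 111240 = 255.9 m; ΔE = Δλ × 111240 × cos(59.4455°) = -0.0059 × 111240 × 0.508358 = -333.6 m.
Distance = √(ΔE² + ΔN²) = √((-333.6)² + 255.9²) = 420.4 m.

420 m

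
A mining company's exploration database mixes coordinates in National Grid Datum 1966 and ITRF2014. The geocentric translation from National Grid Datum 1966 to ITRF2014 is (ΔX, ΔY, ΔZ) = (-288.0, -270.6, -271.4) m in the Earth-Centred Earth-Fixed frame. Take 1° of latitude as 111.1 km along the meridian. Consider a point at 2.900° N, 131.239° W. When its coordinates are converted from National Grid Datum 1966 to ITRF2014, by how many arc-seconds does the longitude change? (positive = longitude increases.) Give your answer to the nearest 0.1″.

sin φ = 0.050593, cos φ = 0.998719, sin λ = -0.751966, cos λ = -0.659201.
East component: ΔE = −sin λ·ΔX + cos λ·ΔY = −(-0.751966)(-288.0) + (-0.659201)(-270.6) = -38.19 m.
1° of latitude spans 111100 m; at latitude φ, 1° of longitude spans that × cos φ = 110957.7 m, so Δλ = -38.19 / 110957.7 × 3600 = -1.239″.

Δλ = -1.2″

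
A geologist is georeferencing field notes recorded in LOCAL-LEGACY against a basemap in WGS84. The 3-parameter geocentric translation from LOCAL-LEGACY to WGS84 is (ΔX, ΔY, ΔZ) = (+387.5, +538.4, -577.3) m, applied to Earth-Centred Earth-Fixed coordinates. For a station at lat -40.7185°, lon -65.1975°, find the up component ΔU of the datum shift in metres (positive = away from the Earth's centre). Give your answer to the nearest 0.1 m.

ΔU = 129.4 m

At φ = -40.7185°, λ = -65.1975°: sin φ = -0.652343, cos φ = 0.757924, sin λ = -0.907759, cos λ = 0.419492.
ΔU = cos φ cos λ·ΔX + cos φ sin λ·ΔY + sin φ·ΔZ = (0.757924)(0.419492)(387.5) + (0.757924)(-0.907759)(538.4) + (-0.652343)(-577.3) = 129.37 m.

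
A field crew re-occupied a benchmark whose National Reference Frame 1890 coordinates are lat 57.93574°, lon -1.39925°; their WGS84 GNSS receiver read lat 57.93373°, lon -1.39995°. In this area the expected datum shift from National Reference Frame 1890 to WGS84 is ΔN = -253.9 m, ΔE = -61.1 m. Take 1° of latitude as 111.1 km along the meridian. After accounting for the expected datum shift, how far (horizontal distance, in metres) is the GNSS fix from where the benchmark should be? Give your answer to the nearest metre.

Observed coordinate differences: Δφ = -0.00201°, Δλ = -0.00070°.
Converting to metres (1° lat = 111100 m, cos φ = 0.530870): observed ΔN = -223.3 m, observed ΔE = -41.3 m.
Subtracting the expected shift leaves a residual of -223.3 − (-253.9) = 30.6 m north and -41.3 − (-61.1) = 19.8 m east.
Residual distance = √(30.6² + 19.8²) = 36.4 m.

36 m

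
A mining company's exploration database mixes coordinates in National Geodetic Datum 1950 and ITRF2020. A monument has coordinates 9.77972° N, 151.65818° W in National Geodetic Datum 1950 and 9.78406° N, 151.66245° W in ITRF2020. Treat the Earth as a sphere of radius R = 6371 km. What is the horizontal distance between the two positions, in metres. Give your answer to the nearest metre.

672 m

Δφ = 9.78406° − 9.77972° = +0.00434°; Δλ = -151.66245° − -151.65818° = -0.00427°.
1° along a meridian = πR/180 = 111195 m.
ΔN = Δφ × 111195 = 482.6 m; ΔE = Δλ × 111195 × cos(9.77972°) = -0.00427 × 111195 × 0.985468 = -467.9 m.
Distance = √(ΔE² + ΔN²) = √((-467.9)² + 482.6²) = 672.2 m.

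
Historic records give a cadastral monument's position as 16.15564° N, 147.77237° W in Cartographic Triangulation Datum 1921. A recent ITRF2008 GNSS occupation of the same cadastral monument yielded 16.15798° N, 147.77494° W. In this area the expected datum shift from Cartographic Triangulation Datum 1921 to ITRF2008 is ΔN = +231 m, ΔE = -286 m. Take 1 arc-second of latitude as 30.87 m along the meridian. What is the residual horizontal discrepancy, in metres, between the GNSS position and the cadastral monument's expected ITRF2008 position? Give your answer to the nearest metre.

Observed coordinate differences: Δφ = +0.00234°, Δλ = -0.00257°.
Converting to metres (1° lat = 111132 m, cos φ = 0.960509): observed ΔN = 260.0 m, observed ΔE = -274.3 m.
Subtracting the expected shift leaves a residual of 260.0 − (231) = 29.0 m north and -274.3 − (-286) = 11.7 m east.
Residual distance = √(29.0² + 11.7²) = 31.3 m.

31 m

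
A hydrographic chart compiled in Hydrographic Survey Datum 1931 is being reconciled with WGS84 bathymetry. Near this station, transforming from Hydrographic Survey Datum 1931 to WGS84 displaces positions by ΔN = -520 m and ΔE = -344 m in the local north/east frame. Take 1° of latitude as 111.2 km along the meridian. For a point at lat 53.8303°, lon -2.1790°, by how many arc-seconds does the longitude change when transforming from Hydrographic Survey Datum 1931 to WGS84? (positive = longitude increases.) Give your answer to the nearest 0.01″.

Δλ = -18.87″

At latitude 53.8303°, cos φ = 0.590179.
1° of longitude at this latitude = 111.2 × cos φ = 65.63 km, so Δλ = -344.0 / 65627.9 = -0.0052417° = -18.870″.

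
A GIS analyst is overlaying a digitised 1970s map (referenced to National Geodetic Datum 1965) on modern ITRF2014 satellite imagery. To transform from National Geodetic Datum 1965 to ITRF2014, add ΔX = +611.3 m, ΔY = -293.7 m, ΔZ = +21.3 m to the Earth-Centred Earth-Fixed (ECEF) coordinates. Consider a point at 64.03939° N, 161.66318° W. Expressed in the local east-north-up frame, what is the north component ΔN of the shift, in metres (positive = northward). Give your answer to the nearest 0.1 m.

The local north axis is (−sin φ cos λ, −sin φ sin λ, cos φ), giving ΔN = 521.709 − 83.075 + 9.324 = 447.96 m.

ΔN = 448.0 m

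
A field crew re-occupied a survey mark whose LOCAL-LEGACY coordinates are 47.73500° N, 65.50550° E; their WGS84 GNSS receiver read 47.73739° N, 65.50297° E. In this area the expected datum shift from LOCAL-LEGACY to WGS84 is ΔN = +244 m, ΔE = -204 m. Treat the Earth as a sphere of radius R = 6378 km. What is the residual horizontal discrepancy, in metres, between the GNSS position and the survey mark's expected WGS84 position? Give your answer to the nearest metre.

Observed coordinate differences: Δφ = +0.00239°, Δλ = -0.00253°.
Converting to metres (1° lat = 111317 m, cos φ = 0.672561): observed ΔN = 266.0 m, observed ΔE = -189.4 m.
Subtracting the expected shift leaves a residual of 266.0 − (244) = 22.0 m north and -189.4 − (-204) = 14.6 m east.
Residual distance = √(22.0² + 14.6²) = 26.4 m.

26 m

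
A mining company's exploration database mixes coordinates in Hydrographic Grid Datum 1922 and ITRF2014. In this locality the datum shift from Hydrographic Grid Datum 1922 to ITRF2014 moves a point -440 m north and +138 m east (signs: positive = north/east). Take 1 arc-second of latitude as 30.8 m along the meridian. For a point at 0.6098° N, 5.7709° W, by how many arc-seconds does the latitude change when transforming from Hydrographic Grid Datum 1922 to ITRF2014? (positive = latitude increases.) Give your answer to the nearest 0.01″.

1″ of latitude = 30.80 m, so Δφ = -440.0 / 30.80 = -14.286″.

Δφ = -14.29″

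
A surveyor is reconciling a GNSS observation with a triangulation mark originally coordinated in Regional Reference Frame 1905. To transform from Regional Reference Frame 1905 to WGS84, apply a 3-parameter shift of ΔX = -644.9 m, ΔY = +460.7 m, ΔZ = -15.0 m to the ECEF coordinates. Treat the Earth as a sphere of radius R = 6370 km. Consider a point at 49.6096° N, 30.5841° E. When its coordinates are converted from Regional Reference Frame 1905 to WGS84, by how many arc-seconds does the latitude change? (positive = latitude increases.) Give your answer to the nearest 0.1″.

Δφ = 7.6″

sin φ = 0.761647, cos φ = 0.647992, sin λ = 0.508803, cos λ = 0.860883.
North component: ΔN = −sin φ cos λ·ΔX − sin φ sin λ·ΔY + cos φ·ΔZ = −(0.761647)(0.860883)(-644.9) − (0.761647)(0.508803)(460.7) + (0.647992)(-15.0) = 234.60 m.
1° of latitude spans πR/180 = 111177 m, so Δφ = 234.60 / 111177 × 3600 = 7.596″.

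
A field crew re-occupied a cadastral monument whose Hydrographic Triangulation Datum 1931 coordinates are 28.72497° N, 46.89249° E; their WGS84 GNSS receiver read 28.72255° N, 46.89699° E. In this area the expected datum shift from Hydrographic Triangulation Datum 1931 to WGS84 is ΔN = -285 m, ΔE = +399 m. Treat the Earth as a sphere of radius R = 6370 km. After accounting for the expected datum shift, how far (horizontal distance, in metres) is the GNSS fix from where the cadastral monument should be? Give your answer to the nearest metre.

43 m

Observed coordinate differences: Δφ = -0.00242°, Δλ = +0.00450°.
Converting to metres (1° lat = 111177 m, cos φ = 0.876937): observed ΔN = -269.0 m, observed ΔE = 438.7 m.
Subtracting the expected shift leaves a residual of -269.0 − (-285) = 16.0 m north and 438.7 − (399) = 39.7 m east.
Residual distance = √(16.0² + 39.7²) = 42.8 m.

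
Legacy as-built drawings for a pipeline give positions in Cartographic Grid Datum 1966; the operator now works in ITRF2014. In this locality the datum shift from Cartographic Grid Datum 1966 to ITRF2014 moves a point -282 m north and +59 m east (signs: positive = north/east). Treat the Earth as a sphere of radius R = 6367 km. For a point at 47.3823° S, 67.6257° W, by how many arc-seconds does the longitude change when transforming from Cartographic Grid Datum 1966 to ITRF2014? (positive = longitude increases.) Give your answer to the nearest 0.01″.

Δλ = 2.82″

At latitude -47.3823°, cos φ = 0.677103.
One radian of longitude at latitude φ spans R cos φ, so Δλ = ΔE / (R cos φ) = 59.0 / (6367000 × 0.677103) = 1.3686e-05 rad = 2.823″.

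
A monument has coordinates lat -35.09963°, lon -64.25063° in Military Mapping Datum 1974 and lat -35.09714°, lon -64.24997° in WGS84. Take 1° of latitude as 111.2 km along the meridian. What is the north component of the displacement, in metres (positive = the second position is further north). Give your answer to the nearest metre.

ΔN = 277 m

Δφ = -35.09714° − -35.09963° = +0.00249°; Δλ = -64.24997° − -64.25063° = +0.00066°.
ΔN = Δφ × 111200 = 276.9 m; ΔE = Δλ × 111200 × cos(-35.09963°) = +0.00066 × 111200 × 0.818153 = 60.0 m.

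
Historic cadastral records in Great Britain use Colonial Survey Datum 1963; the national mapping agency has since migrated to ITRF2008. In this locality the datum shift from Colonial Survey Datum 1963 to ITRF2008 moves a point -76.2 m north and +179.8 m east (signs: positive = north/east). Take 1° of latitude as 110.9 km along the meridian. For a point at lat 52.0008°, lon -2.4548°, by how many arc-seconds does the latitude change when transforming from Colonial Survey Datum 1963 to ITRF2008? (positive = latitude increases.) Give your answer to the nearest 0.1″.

1° of latitude = 110.9 km, so Δφ = -76.2 / 110900 = -0.0006871° = -2.474″.

Δφ = -2.5″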